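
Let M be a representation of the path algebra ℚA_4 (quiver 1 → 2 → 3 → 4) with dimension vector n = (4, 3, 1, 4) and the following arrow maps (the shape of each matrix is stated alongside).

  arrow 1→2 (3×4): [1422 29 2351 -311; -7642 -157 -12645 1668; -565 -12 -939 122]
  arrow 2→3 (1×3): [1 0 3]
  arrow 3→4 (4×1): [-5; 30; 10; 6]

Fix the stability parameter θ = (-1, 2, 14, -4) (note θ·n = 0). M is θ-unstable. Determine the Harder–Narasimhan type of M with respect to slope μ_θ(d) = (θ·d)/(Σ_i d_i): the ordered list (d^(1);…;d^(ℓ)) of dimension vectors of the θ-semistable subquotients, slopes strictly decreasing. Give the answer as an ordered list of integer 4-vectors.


Interval decomposition of M: I[1,1], I[1,2]^2, I[1,4], I[4,4]^3.
HN type (ℓ=4): μ^(1)=5; μ^(2)=2; μ^(3)=-1; μ^(4)=-4

((0, 0, 1, 1); (0, 3, 0, 0); (4, 0, 0, 0); (0, 0, 0, 3))


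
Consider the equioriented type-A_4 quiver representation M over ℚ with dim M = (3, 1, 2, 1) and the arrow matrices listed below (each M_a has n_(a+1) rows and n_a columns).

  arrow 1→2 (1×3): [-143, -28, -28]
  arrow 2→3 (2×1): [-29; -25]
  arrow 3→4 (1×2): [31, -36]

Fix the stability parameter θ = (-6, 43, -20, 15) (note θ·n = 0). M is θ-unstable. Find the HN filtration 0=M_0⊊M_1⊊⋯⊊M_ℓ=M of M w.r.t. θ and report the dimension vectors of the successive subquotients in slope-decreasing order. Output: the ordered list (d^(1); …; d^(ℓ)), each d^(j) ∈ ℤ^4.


Interval decomposition of M: I[1,1]^2, I[1,4], I[3,3].
HN type (ℓ=4): μ^(1)=15; μ^(2)=23/2; μ^(3)=-6; μ^(4)=-20

((0, 0, 0, 1); (0, 1, 1, 0); (3, 0, 0, 0); (0, 0, 1, 0))


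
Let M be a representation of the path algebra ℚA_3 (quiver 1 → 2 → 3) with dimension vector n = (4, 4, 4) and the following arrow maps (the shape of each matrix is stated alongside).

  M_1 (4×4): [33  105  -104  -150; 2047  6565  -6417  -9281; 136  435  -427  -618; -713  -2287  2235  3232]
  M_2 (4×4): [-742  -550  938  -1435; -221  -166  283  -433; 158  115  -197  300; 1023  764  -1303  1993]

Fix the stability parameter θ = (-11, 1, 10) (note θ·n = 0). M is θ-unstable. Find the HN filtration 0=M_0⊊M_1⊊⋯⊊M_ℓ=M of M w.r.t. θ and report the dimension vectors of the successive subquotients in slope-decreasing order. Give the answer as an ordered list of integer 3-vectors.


Interval decomposition of M: I[1,2], I[1,3]^3, I[3,3].
HN type (ℓ=3): μ^(1)=10; μ^(2)=1; μ^(3)=-11

((0, 0, 4); (0, 4, 0); (4, 0, 0))


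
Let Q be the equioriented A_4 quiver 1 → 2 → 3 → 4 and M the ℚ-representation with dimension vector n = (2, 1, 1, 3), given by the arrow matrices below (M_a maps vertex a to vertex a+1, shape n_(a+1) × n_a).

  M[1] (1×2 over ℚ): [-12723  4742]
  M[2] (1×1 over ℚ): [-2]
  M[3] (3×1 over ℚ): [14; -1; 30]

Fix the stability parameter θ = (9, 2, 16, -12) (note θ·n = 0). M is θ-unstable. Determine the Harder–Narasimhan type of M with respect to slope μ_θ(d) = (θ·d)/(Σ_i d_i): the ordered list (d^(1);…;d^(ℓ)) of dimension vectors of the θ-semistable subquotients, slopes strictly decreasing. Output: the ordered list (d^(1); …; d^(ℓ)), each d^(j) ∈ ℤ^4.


Barcode: M ≅ I[1,1], I[1,4], I[4,4]^2. HN layers by μ_θ (3 steps, strictly decreasing):
  μ^(1)=9; μ^(2)=15/4; μ^(3)=-12

((1, 0, 0, 0); (1, 1, 1, 1); (0, 0, 0, 2))


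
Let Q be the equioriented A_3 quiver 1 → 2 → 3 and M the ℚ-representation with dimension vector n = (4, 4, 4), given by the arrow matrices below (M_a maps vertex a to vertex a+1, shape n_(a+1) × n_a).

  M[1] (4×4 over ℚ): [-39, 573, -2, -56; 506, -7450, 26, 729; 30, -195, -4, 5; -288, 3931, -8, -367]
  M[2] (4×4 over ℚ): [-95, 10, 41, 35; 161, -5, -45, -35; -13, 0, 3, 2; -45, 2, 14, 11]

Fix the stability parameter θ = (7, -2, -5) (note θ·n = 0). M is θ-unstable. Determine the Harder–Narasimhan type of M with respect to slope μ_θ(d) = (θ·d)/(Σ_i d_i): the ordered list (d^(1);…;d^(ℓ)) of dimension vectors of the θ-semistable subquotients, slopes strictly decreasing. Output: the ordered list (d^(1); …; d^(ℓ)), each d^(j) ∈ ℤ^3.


Barcode: M ≅ I[1,1], I[1,3]^3, I[2,3]. HN layers by μ_θ (3 steps, strictly decreasing):
  μ^(1)=7; μ^(2)=0; μ^(3)=-7/2

((1, 0, 0); (3, 3, 3); (0, 1, 1))


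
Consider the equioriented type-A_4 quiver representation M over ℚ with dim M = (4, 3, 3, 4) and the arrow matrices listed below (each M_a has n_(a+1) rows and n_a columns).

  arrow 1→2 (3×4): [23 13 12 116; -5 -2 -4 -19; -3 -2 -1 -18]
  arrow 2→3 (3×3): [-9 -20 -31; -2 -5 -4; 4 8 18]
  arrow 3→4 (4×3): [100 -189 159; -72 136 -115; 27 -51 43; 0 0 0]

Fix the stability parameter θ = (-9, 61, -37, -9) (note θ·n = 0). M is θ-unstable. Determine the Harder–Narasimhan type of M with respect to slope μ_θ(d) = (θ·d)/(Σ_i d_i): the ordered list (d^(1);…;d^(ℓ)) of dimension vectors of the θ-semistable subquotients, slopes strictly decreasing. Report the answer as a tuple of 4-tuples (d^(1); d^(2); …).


Interval decomposition of M: I[1,1], I[1,4]^3, I[4,4].
HN type (ℓ=2): μ^(1)=5; μ^(2)=-9

((0, 3, 3, 3); (4, 0, 0, 1))


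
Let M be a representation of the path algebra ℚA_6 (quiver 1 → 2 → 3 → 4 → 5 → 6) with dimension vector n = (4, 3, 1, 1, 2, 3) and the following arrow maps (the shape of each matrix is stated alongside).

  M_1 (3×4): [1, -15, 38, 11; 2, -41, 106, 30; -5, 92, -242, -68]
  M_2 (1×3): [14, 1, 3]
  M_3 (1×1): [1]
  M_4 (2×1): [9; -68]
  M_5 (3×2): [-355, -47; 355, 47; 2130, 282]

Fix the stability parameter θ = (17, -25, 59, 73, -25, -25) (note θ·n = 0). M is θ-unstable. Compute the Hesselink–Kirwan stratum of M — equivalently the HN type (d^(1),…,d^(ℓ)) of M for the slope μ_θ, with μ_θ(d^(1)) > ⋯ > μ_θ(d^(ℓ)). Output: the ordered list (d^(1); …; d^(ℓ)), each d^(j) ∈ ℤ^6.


Via rank(M_{q-1}∘⋯∘M_p): M ≅ I[1,1], I[1,2]^2, I[1,6], I[5,5], I[6,6]^2.
μ_θ-semistable layers: μ^(1)=41/2; μ^(2)=17; μ^(3)=-4; μ^(4)=-25

((0, 0, 1, 1, 1, 1); (1, 0, 0, 0, 0, 0); (3, 3, 0, 0, 0, 0); (0, 0, 0, 0, 1, 2))


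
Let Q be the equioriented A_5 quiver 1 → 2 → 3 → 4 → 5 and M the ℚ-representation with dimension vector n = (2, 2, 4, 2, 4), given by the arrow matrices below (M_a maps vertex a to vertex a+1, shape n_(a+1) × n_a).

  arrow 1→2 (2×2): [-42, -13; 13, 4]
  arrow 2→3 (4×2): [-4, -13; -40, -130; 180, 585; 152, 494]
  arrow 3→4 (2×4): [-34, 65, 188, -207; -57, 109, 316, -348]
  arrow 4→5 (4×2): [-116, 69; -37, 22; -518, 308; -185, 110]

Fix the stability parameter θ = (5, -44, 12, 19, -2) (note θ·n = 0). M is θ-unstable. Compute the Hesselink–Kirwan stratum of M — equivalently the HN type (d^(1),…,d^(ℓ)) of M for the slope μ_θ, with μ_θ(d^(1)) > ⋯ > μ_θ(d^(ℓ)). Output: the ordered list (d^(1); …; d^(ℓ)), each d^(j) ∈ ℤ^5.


Interval decomposition of M: I[1,2], I[1,5], I[3,3]^2, I[3,5], I[5,5]^2.
HN type (ℓ=4): μ^(1)=12; μ^(2)=29/3; μ^(3)=-2; μ^(4)=-39/2

((0, 0, 2, 0, 0); (0, 0, 2, 2, 2); (0, 0, 0, 0, 2); (2, 2, 0, 0, 0))


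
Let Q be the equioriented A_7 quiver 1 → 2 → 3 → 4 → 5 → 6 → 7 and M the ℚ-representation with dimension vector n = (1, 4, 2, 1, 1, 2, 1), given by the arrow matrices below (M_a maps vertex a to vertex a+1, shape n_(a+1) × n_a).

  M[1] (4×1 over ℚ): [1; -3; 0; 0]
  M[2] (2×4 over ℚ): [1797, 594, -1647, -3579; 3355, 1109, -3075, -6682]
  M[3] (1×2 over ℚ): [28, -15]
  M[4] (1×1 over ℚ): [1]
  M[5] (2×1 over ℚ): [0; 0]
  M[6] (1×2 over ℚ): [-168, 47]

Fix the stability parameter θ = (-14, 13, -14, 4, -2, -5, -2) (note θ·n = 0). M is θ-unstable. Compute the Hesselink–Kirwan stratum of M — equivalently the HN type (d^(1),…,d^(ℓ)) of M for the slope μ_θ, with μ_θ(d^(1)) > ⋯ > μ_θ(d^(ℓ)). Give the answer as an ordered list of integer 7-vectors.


Interval decomposition of M: I[1,3], I[2,2]^2, I[2,5], I[6,6], I[6,7].
HN type (ℓ=6): μ^(1)=13; μ^(2)=1; μ^(3)=-1/2; μ^(4)=-2; μ^(5)=-5; μ^(6)=-14

((0, 2, 0, 0, 0, 0, 0); (0, 0, 0, 1, 1, 0, 0); (0, 2, 2, 0, 0, 0, 0); (0, 0, 0, 0, 0, 0, 1); (0, 0, 0, 0, 0, 2, 0); (1, 0, 0, 0, 0, 0, 0))


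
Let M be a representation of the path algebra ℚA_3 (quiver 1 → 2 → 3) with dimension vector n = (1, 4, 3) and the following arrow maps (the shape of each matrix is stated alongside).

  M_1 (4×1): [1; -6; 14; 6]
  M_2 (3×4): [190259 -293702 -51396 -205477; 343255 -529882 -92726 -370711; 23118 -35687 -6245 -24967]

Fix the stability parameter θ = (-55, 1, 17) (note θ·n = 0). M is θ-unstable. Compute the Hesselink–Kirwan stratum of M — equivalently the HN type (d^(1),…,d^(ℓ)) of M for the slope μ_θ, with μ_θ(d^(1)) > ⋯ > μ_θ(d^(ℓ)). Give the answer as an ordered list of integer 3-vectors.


Barcode: M ≅ I[1,3], I[2,2], I[2,3]^2. HN layers by μ_θ (3 steps, strictly decreasing):
  μ^(1)=17; μ^(2)=1; μ^(3)=-55

((0, 0, 3); (0, 4, 0); (1, 0, 0))


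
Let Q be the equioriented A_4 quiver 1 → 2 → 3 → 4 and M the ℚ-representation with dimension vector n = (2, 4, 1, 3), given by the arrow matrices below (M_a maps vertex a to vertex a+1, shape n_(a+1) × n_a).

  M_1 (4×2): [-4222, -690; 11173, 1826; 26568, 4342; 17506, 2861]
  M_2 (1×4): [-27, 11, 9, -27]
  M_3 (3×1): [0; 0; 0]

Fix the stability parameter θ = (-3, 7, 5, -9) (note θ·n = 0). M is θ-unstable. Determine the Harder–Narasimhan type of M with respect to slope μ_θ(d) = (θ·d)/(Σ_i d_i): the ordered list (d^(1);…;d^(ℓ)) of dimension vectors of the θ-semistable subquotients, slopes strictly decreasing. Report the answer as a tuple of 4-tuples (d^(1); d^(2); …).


Via rank(M_{q-1}∘⋯∘M_p): M ≅ I[1,2], I[1,3], I[2,2]^2, I[4,4]^3.
μ_θ-semistable layers: μ^(1)=7; μ^(2)=6; μ^(3)=-3; μ^(4)=-9

((0, 3, 0, 0); (0, 1, 1, 0); (2, 0, 0, 0); (0, 0, 0, 3))


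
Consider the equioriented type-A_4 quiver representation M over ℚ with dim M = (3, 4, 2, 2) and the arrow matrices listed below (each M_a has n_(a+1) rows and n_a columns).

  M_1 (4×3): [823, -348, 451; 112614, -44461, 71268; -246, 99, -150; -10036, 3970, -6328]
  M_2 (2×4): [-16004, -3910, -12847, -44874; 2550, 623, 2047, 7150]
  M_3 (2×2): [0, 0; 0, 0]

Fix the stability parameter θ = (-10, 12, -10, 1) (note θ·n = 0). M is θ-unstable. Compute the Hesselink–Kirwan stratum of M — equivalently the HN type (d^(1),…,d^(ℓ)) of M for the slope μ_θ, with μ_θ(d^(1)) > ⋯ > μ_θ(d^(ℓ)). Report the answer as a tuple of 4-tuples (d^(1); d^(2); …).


Barcode: M ≅ I[1,2], I[1,3]^2, I[2,2], I[4,4]^2. HN layers by μ_θ (3 steps, strictly decreasing):
  μ^(1)=12; μ^(2)=1; μ^(3)=-10

((0, 2, 0, 0); (0, 2, 2, 2); (3, 0, 0, 0))


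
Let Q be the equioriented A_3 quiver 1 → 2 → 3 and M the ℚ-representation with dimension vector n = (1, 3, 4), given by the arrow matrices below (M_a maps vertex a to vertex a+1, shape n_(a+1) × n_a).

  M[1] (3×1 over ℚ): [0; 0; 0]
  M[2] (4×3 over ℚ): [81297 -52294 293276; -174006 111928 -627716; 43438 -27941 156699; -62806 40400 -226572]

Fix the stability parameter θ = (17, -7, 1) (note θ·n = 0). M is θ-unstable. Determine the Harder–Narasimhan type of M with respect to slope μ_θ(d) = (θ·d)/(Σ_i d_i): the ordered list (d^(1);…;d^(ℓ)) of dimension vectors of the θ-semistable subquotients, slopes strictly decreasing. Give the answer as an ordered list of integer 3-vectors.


Barcode: M ≅ I[1,1], I[2,2], I[2,3]^2, I[3,3]^2. HN layers by μ_θ (3 steps, strictly decreasing):
  μ^(1)=17; μ^(2)=1; μ^(3)=-7

((1, 0, 0); (0, 0, 4); (0, 3, 0))


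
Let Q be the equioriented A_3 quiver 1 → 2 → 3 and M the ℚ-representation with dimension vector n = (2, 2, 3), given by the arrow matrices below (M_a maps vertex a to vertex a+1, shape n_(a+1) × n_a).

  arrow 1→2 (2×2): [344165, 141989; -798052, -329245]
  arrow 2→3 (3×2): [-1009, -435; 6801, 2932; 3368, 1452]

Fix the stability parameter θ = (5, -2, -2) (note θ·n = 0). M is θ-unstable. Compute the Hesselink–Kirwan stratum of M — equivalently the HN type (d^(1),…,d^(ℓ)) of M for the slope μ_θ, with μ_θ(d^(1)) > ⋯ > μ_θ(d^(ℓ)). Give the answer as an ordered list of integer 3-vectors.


Barcode: M ≅ I[1,3]^2, I[3,3]. HN layers by μ_θ (2 steps, strictly decreasing):
  μ^(1)=1/3; μ^(2)=-2

((2, 2, 2); (0, 0, 1))


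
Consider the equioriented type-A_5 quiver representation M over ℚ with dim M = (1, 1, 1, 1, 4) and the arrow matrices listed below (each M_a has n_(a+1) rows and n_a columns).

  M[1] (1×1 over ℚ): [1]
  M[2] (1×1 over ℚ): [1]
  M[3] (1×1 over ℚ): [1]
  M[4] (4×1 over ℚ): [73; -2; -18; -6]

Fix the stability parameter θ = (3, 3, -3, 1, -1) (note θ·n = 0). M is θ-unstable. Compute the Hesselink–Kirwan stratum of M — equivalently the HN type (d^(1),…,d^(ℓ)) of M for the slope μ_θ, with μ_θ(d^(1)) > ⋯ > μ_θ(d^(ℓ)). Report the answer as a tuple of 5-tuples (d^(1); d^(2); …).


Barcode: M ≅ I[1,5], I[5,5]^3. HN layers by μ_θ (2 steps, strictly decreasing):
  μ^(1)=3/5; μ^(2)=-1

((1, 1, 1, 1, 1); (0, 0, 0, 0, 3))


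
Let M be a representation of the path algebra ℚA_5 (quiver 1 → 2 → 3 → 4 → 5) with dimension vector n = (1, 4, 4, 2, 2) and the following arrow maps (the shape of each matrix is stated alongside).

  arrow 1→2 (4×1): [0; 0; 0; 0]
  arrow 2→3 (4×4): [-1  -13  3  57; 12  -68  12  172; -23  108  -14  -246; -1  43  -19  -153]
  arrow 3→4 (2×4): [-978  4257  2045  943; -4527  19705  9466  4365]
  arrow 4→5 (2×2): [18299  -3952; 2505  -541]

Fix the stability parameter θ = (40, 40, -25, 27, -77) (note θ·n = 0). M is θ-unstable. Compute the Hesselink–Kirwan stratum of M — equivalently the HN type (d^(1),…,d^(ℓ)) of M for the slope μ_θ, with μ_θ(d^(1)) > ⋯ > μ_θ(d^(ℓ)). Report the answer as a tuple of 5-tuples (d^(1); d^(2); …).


Via rank(M_{q-1}∘⋯∘M_p): M ≅ I[1,1], I[2,3]^2, I[2,5]^2.
μ_θ-semistable layers: μ^(1)=40; μ^(2)=15/2; μ^(3)=-35/4

((1, 0, 0, 0, 0); (0, 2, 2, 0, 0); (0, 2, 2, 2, 2))


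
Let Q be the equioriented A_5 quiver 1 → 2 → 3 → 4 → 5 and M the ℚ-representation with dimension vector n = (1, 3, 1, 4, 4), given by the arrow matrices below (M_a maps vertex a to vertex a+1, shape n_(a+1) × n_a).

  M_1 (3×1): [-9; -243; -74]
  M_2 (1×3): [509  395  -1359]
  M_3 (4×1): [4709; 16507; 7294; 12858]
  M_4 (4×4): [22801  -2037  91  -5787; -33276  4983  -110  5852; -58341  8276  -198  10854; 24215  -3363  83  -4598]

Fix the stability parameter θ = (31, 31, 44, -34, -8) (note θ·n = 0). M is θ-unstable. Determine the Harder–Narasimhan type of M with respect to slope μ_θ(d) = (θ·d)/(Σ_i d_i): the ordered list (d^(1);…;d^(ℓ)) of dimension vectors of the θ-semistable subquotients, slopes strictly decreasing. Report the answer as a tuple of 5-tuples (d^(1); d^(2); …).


Barcode: M ≅ I[1,2], I[2,2], I[2,5], I[4,5]^3. HN layers by μ_θ (4 steps, strictly decreasing):
  μ^(1)=31; μ^(2)=33/4; μ^(3)=-8; μ^(4)=-34

((1, 2, 0, 0, 0); (0, 1, 1, 1, 1); (0, 0, 0, 0, 3); (0, 0, 0, 3, 0))


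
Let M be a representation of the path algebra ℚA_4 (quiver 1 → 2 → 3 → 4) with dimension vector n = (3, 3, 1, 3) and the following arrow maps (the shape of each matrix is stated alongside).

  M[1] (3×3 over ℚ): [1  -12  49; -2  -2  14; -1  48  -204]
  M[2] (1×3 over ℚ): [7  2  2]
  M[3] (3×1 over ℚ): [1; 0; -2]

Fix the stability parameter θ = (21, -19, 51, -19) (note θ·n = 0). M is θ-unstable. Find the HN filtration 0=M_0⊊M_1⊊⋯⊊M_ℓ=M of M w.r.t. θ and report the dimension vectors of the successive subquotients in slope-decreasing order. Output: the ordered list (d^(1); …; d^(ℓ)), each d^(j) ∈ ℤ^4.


Interval decomposition of M: I[1,2]^2, I[1,4], I[4,4]^2.
HN type (ℓ=3): μ^(1)=16; μ^(2)=1; μ^(3)=-19

((0, 0, 1, 1); (3, 3, 0, 0); (0, 0, 0, 2))


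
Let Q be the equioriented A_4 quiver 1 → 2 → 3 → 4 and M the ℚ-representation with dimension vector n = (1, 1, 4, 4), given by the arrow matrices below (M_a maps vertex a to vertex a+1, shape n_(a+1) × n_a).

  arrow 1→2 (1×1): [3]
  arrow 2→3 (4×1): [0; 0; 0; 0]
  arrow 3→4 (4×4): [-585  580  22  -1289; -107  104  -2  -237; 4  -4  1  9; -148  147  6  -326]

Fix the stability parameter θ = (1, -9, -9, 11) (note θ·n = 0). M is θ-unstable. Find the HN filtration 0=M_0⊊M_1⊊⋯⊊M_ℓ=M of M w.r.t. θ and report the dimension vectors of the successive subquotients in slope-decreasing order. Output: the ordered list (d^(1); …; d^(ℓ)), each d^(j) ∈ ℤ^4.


Interval decomposition of M: I[1,2], I[3,4]^4.
HN type (ℓ=3): μ^(1)=11; μ^(2)=-4; μ^(3)=-9

((0, 0, 0, 4); (1, 1, 0, 0); (0, 0, 4, 0))


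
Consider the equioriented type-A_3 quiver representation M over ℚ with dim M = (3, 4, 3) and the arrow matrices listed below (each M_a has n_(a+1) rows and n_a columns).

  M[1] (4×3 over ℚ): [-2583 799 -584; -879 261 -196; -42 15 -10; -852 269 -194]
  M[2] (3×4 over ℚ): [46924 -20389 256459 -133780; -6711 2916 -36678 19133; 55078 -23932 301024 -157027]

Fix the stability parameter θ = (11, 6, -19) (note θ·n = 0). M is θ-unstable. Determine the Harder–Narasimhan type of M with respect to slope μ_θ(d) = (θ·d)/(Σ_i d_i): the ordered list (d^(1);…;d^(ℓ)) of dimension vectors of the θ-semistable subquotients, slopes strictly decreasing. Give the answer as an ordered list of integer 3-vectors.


Via rank(M_{q-1}∘⋯∘M_p): M ≅ I[1,1], I[1,3]^2, I[2,2], I[2,3].
μ_θ-semistable layers: μ^(1)=11; μ^(2)=6; μ^(3)=-2/3; μ^(4)=-13/2

((1, 0, 0); (0, 1, 0); (2, 2, 2); (0, 1, 1))


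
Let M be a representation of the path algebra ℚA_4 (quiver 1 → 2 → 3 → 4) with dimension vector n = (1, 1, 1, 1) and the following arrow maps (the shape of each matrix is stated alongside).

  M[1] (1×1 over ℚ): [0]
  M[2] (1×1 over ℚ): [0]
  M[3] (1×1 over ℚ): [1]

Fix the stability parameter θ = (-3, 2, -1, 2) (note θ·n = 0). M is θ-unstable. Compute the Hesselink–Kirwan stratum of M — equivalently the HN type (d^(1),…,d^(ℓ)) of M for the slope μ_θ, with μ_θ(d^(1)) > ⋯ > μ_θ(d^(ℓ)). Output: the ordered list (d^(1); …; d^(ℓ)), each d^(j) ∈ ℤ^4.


Barcode: M ≅ I[1,1], I[2,2], I[3,4]. HN layers by μ_θ (3 steps, strictly decreasing):
  μ^(1)=2; μ^(2)=-1; μ^(3)=-3

((0, 1, 0, 1); (0, 0, 1, 0); (1, 0, 0, 0))


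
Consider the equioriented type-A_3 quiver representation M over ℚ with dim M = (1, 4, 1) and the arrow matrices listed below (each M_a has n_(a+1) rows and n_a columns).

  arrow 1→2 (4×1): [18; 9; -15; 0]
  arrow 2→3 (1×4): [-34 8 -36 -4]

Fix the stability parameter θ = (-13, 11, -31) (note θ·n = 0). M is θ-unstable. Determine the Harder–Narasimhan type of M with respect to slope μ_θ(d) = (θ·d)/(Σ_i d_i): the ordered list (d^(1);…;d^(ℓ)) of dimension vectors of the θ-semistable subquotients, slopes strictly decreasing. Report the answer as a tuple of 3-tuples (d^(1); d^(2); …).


Interval decomposition of M: I[1,2], I[2,2]^2, I[2,3].
HN type (ℓ=3): μ^(1)=11; μ^(2)=-10; μ^(3)=-13

((0, 3, 0); (0, 1, 1); (1, 0, 0))


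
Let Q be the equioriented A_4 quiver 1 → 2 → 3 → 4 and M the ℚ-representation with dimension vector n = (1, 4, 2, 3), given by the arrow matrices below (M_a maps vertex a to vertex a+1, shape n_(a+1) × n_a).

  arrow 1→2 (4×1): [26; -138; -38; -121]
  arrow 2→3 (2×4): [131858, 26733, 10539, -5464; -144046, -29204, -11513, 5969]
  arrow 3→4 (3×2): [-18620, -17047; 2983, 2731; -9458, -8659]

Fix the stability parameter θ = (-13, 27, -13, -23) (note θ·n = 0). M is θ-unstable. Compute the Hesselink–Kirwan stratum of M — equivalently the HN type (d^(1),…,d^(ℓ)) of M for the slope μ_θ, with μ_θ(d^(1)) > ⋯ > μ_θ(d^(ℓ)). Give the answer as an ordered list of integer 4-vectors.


Via rank(M_{q-1}∘⋯∘M_p): M ≅ I[1,4], I[2,2]^2, I[2,4], I[4,4].
μ_θ-semistable layers: μ^(1)=27; μ^(2)=-3; μ^(3)=-13; μ^(4)=-23

((0, 2, 0, 0); (0, 2, 2, 2); (1, 0, 0, 0); (0, 0, 0, 1))


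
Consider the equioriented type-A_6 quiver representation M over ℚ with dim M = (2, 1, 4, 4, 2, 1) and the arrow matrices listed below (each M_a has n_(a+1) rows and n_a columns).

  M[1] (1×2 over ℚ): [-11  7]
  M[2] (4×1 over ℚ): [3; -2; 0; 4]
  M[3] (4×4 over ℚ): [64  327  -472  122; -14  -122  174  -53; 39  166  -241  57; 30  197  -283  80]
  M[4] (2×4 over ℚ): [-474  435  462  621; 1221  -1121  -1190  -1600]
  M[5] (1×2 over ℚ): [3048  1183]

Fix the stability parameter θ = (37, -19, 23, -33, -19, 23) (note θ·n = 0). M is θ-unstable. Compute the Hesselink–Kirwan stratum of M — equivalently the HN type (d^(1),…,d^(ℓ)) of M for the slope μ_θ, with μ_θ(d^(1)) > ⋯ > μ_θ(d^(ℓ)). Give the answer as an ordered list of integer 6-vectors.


Barcode: M ≅ I[1,1], I[1,6], I[3,4]^2, I[3,5]. HN layers by μ_θ (5 steps, strictly decreasing):
  μ^(1)=37; μ^(2)=23; μ^(3)=-11/5; μ^(4)=-5; μ^(5)=-29/3

((1, 0, 0, 0, 0, 0); (0, 0, 0, 0, 0, 1); (1, 1, 1, 1, 1, 0); (0, 0, 2, 2, 0, 0); (0, 0, 1, 1, 1, 0))


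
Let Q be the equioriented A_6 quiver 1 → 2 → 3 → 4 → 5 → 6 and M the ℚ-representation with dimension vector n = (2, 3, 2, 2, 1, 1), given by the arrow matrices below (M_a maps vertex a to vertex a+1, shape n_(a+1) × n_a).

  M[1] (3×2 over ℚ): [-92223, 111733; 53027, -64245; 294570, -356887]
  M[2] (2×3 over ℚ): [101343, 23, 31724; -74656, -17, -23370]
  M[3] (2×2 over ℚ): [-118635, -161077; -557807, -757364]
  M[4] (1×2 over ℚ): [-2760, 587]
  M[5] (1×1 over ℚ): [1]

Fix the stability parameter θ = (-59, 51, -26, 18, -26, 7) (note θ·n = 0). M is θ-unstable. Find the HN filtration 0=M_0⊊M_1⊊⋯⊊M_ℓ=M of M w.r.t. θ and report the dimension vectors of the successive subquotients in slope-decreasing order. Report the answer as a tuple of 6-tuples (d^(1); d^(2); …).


Barcode: M ≅ I[1,2], I[1,4], I[2,6]. HN layers by μ_θ (6 steps, strictly decreasing):
  μ^(1)=51; μ^(2)=18; μ^(3)=25/2; μ^(4)=7; μ^(5)=17/4; μ^(6)=-59

((0, 1, 0, 0, 0, 0); (0, 0, 0, 1, 0, 0); (0, 1, 1, 0, 0, 0); (0, 0, 0, 0, 0, 1); (0, 1, 1, 1, 1, 0); (2, 0, 0, 0, 0, 0))


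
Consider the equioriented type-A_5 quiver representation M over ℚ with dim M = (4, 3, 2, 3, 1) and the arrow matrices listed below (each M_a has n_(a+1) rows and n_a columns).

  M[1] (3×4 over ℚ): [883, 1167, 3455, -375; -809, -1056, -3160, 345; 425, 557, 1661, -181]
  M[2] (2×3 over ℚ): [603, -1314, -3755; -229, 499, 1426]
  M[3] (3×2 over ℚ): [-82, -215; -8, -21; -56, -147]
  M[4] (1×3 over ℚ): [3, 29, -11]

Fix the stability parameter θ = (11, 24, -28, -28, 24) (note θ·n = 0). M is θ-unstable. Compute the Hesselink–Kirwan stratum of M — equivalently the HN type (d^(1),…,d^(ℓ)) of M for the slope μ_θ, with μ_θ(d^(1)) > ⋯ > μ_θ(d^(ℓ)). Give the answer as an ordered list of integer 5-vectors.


Interval decomposition of M: I[1,1]^2, I[1,2], I[1,5], I[2,4], I[4,4].
HN type (ℓ=5): μ^(1)=24; μ^(2)=11; μ^(3)=-21/4; μ^(4)=-32/3; μ^(5)=-28

((0, 1, 0, 0, 1); (3, 0, 0, 0, 0); (1, 1, 1, 1, 0); (0, 1, 1, 1, 0); (0, 0, 0, 1, 0))


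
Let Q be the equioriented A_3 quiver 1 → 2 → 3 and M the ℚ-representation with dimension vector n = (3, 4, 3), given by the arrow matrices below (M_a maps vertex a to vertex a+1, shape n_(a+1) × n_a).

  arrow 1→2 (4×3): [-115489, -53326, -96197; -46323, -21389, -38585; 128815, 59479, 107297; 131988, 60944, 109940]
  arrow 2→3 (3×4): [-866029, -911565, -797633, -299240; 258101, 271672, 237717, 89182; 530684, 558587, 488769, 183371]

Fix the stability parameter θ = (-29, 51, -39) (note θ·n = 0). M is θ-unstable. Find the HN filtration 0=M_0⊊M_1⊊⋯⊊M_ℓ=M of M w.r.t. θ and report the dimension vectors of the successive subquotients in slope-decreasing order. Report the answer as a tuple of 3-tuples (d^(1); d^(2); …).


Interval decomposition of M: I[1,1], I[1,3]^2, I[2,2], I[2,3].
HN type (ℓ=3): μ^(1)=51; μ^(2)=6; μ^(3)=-29

((0, 1, 0); (0, 3, 3); (3, 0, 0))


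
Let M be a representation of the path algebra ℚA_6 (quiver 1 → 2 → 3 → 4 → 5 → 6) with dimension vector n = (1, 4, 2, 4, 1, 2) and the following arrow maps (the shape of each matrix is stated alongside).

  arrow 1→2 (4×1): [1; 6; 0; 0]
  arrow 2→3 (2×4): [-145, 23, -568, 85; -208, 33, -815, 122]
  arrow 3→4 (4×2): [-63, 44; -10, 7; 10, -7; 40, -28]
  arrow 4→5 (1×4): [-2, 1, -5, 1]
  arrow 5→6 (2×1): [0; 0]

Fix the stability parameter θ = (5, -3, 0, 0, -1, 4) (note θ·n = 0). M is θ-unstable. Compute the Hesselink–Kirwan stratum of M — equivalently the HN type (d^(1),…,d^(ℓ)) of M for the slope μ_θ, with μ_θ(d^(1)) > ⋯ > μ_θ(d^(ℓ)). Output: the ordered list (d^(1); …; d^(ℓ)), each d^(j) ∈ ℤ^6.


Interval decomposition of M: I[1,5], I[2,2]^2, I[2,4], I[4,4]^2, I[6,6]^2.
HN type (ℓ=4): μ^(1)=4; μ^(2)=1/5; μ^(3)=0; μ^(4)=-3

((0, 0, 0, 0, 0, 2); (1, 1, 1, 1, 1, 0); (0, 0, 1, 3, 0, 0); (0, 3, 0, 0, 0, 0))


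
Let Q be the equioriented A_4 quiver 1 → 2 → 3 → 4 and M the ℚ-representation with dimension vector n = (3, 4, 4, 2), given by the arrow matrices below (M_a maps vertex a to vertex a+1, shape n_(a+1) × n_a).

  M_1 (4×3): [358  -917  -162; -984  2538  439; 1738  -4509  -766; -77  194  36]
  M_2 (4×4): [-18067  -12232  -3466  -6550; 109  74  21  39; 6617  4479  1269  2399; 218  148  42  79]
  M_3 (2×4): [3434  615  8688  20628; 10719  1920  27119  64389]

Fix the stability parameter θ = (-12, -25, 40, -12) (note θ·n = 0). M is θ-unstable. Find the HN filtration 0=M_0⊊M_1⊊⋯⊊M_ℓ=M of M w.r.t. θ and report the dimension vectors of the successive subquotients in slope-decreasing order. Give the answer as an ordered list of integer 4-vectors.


Via rank(M_{q-1}∘⋯∘M_p): M ≅ I[1,3], I[1,4]^2, I[2,3].
μ_θ-semistable layers: μ^(1)=40; μ^(2)=14; μ^(3)=-37/2; μ^(4)=-25

((0, 0, 2, 0); (0, 0, 2, 2); (3, 3, 0, 0); (0, 1, 0, 0))


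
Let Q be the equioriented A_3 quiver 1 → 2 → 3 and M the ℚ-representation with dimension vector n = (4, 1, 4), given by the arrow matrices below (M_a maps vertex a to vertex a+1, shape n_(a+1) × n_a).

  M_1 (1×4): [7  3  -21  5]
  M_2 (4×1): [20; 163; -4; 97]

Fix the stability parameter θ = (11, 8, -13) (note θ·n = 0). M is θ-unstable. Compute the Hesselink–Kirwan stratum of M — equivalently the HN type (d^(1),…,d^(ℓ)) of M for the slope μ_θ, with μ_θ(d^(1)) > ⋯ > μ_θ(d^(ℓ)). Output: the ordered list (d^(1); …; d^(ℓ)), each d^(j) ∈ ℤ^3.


Barcode: M ≅ I[1,1]^3, I[1,3], I[3,3]^3. HN layers by μ_θ (3 steps, strictly decreasing):
  μ^(1)=11; μ^(2)=2; μ^(3)=-13

((3, 0, 0); (1, 1, 1); (0, 0, 3))


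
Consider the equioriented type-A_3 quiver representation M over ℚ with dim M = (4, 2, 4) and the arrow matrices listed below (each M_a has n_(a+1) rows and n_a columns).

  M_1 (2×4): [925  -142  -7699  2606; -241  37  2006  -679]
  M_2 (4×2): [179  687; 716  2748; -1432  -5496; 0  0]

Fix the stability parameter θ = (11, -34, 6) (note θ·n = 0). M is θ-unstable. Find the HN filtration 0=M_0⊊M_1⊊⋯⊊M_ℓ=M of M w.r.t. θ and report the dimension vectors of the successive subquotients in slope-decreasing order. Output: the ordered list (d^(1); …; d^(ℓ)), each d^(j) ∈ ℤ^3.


Interval decomposition of M: I[1,1]^2, I[1,2], I[1,3], I[3,3]^3.
HN type (ℓ=3): μ^(1)=11; μ^(2)=6; μ^(3)=-23/2

((2, 0, 0); (0, 0, 4); (2, 2, 0))


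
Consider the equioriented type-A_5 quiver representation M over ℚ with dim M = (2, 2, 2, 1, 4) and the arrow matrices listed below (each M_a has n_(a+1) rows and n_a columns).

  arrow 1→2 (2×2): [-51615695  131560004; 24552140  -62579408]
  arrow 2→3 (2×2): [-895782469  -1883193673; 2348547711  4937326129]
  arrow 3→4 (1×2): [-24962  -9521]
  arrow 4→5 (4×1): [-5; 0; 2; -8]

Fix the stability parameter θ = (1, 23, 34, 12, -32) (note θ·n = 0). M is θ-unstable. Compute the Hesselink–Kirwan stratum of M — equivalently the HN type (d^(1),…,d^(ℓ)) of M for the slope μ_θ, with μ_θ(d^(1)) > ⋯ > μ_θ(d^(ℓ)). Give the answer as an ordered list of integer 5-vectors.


Barcode: M ≅ I[1,1], I[1,5], I[2,3], I[5,5]^3. HN layers by μ_θ (5 steps, strictly decreasing):
  μ^(1)=34; μ^(2)=23; μ^(3)=37/4; μ^(4)=1; μ^(5)=-32

((0, 0, 1, 0, 0); (0, 1, 0, 0, 0); (0, 1, 1, 1, 1); (2, 0, 0, 0, 0); (0, 0, 0, 0, 3))


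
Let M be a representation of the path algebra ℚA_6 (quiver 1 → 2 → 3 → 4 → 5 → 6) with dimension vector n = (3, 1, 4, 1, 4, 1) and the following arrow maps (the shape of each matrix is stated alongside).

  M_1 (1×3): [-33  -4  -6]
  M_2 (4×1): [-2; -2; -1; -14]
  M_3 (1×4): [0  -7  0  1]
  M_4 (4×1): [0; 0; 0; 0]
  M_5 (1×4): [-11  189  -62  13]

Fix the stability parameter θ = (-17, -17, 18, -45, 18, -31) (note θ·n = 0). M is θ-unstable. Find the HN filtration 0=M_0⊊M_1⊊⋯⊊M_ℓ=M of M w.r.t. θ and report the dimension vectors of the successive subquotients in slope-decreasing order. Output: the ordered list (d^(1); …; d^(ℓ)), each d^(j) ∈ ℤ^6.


Barcode: M ≅ I[1,1]^2, I[1,3], I[3,3]^2, I[3,4], I[5,5]^3, I[5,6]. HN layers by μ_θ (4 steps, strictly decreasing):
  μ^(1)=18; μ^(2)=-13/2; μ^(3)=-27/2; μ^(4)=-17

((0, 0, 3, 0, 3, 0); (0, 0, 0, 0, 1, 1); (0, 0, 1, 1, 0, 0); (3, 1, 0, 0, 0, 0))


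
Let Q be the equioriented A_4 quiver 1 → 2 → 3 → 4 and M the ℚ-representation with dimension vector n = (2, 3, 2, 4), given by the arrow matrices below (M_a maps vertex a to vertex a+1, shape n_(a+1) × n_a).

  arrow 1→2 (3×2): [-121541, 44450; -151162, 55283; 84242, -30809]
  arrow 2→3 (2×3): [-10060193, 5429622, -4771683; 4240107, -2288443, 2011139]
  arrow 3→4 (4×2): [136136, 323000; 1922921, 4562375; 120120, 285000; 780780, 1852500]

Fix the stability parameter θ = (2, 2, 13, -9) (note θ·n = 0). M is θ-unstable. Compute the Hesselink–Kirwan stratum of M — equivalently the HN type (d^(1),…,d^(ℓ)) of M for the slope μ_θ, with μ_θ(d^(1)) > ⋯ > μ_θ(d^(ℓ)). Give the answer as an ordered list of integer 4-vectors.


Via rank(M_{q-1}∘⋯∘M_p): M ≅ I[1,3], I[1,4], I[2,2], I[4,4]^3.
μ_θ-semistable layers: μ^(1)=13; μ^(2)=2; μ^(3)=-9

((0, 0, 1, 0); (2, 3, 1, 1); (0, 0, 0, 3))


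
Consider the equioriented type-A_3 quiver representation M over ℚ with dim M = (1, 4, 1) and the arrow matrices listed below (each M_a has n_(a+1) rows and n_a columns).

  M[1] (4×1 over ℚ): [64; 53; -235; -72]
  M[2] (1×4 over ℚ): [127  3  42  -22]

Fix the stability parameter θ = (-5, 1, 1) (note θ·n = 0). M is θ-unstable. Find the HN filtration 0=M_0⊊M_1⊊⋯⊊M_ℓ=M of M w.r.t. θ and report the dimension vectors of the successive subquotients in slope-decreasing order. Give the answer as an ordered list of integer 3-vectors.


Barcode: M ≅ I[1,3], I[2,2]^3. HN layers by μ_θ (2 steps, strictly decreasing):
  μ^(1)=1; μ^(2)=-5

((0, 4, 1); (1, 0, 0))


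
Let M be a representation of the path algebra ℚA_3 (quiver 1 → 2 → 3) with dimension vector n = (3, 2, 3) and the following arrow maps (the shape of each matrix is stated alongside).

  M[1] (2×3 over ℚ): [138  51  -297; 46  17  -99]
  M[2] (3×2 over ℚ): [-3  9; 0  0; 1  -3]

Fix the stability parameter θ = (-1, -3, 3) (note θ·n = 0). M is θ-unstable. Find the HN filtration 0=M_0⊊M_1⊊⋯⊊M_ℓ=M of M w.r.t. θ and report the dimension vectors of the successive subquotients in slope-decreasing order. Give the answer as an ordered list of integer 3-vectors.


Interval decomposition of M: I[1,1]^2, I[1,2], I[2,3], I[3,3]^2.
HN type (ℓ=4): μ^(1)=3; μ^(2)=-1; μ^(3)=-2; μ^(4)=-3

((0, 0, 3); (2, 0, 0); (1, 1, 0); (0, 1, 0))


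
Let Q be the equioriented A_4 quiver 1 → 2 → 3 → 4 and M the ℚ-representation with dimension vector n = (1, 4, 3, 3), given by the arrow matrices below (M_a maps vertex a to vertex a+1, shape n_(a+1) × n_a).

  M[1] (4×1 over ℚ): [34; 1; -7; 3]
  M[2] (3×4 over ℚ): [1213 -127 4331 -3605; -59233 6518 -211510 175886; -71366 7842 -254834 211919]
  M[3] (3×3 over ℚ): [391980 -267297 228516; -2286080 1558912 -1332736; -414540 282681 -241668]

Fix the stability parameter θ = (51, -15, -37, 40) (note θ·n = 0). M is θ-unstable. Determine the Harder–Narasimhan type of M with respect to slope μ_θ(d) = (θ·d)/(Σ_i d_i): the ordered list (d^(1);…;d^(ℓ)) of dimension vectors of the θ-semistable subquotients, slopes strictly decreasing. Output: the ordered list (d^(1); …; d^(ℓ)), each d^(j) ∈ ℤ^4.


Via rank(M_{q-1}∘⋯∘M_p): M ≅ I[1,3], I[2,2], I[2,3], I[2,4], I[4,4]^2.
μ_θ-semistable layers: μ^(1)=40; μ^(2)=-1/3; μ^(3)=-15; μ^(4)=-26

((0, 0, 0, 3); (1, 1, 1, 0); (0, 1, 0, 0); (0, 2, 2, 0))


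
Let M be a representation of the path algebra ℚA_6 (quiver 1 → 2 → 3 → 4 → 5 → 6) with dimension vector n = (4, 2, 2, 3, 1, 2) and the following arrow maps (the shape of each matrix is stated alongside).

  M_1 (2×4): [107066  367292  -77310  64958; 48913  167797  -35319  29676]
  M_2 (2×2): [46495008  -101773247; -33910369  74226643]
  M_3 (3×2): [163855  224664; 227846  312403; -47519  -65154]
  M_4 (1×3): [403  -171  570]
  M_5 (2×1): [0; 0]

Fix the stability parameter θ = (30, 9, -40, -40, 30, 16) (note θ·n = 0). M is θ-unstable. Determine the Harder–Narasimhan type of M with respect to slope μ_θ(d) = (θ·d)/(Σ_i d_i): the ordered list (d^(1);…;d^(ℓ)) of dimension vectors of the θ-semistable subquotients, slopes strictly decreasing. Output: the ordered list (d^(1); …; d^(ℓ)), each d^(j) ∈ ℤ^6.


Barcode: M ≅ I[1,1]^2, I[1,4], I[1,5], I[4,4], I[6,6]^2. HN layers by μ_θ (4 steps, strictly decreasing):
  μ^(1)=30; μ^(2)=16; μ^(3)=-41/4; μ^(4)=-40

((2, 0, 0, 0, 1, 0); (0, 0, 0, 0, 0, 2); (2, 2, 2, 2, 0, 0); (0, 0, 0, 1, 0, 0))


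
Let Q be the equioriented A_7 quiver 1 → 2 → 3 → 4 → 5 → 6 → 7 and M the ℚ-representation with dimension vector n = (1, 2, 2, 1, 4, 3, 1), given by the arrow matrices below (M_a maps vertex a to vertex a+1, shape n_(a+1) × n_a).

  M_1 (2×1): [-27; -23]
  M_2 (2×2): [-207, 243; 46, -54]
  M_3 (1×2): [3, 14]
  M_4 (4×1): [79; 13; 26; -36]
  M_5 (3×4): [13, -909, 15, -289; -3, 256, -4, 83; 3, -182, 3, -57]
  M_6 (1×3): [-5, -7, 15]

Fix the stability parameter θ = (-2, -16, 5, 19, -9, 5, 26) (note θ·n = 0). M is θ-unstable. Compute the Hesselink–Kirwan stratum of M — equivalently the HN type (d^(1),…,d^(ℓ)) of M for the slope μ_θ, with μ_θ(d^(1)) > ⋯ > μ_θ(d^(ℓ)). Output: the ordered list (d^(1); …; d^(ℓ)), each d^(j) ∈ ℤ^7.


Via rank(M_{q-1}∘⋯∘M_p): M ≅ I[1,2], I[2,7], I[3,3], I[5,5], I[5,6]^2.
μ_θ-semistable layers: μ^(1)=26; μ^(2)=5; μ^(3)=-9; μ^(4)=-16

((0, 0, 0, 0, 0, 0, 1); (0, 0, 2, 1, 1, 3, 0); (1, 1, 0, 0, 3, 0, 0); (0, 1, 0, 0, 0, 0, 0))


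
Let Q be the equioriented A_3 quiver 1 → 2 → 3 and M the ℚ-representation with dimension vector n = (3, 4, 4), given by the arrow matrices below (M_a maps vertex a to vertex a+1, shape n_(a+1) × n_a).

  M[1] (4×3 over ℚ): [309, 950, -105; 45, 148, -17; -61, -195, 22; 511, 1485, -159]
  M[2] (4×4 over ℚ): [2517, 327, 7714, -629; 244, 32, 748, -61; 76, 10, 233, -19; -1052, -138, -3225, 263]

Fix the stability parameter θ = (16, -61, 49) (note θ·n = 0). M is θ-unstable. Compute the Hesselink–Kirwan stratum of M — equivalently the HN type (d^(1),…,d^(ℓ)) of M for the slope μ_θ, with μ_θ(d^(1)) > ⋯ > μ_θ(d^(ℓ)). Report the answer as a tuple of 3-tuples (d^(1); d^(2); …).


Interval decomposition of M: I[1,3]^3, I[2,2], I[3,3].
HN type (ℓ=3): μ^(1)=49; μ^(2)=-45/2; μ^(3)=-61

((0, 0, 4); (3, 3, 0); (0, 1, 0))


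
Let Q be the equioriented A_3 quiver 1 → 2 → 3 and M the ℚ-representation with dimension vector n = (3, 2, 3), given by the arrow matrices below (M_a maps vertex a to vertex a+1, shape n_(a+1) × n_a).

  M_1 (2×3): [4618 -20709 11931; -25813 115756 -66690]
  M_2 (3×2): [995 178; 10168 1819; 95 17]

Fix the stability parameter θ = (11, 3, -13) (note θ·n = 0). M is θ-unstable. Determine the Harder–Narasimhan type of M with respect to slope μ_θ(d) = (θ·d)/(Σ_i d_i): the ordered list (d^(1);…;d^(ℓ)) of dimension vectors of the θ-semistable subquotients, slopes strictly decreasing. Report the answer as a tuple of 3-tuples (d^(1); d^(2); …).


Via rank(M_{q-1}∘⋯∘M_p): M ≅ I[1,1], I[1,3]^2, I[3,3].
μ_θ-semistable layers: μ^(1)=11; μ^(2)=1/3; μ^(3)=-13

((1, 0, 0); (2, 2, 2); (0, 0, 1))


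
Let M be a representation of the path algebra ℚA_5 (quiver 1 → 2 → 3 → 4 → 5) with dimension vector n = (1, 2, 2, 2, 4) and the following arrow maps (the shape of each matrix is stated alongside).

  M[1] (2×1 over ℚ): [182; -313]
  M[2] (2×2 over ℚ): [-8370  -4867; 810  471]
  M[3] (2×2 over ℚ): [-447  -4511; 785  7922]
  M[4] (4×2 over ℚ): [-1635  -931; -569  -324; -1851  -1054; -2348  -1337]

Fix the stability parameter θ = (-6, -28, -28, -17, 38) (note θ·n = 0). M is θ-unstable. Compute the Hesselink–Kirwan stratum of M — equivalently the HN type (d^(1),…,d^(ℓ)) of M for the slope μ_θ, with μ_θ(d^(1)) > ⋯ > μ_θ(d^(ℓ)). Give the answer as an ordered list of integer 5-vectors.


Barcode: M ≅ I[1,5], I[2,2], I[3,5], I[5,5]^2. HN layers by μ_θ (4 steps, strictly decreasing):
  μ^(1)=38; μ^(2)=-17; μ^(3)=-62/3; μ^(4)=-28

((0, 0, 0, 0, 4); (0, 0, 0, 2, 0); (1, 1, 1, 0, 0); (0, 1, 1, 0, 0))


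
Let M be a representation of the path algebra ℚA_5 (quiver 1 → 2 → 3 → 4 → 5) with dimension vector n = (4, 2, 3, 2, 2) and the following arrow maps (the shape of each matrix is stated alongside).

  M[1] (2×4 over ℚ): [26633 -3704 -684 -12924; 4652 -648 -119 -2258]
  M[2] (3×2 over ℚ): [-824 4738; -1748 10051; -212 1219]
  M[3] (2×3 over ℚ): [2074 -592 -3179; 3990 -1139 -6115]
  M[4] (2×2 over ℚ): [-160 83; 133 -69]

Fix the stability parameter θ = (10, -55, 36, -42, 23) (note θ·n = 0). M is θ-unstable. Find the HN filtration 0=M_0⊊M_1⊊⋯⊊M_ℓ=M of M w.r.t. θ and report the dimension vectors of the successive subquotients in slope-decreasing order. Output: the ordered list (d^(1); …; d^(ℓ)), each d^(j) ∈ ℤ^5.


Via rank(M_{q-1}∘⋯∘M_p): M ≅ I[1,1]^2, I[1,2], I[1,5], I[3,3], I[3,5].
μ_θ-semistable layers: μ^(1)=36; μ^(2)=23; μ^(3)=10; μ^(4)=-3; μ^(5)=-45/2

((0, 0, 1, 0, 0); (0, 0, 0, 0, 2); (2, 0, 0, 0, 0); (0, 0, 2, 2, 0); (2, 2, 0, 0, 0))


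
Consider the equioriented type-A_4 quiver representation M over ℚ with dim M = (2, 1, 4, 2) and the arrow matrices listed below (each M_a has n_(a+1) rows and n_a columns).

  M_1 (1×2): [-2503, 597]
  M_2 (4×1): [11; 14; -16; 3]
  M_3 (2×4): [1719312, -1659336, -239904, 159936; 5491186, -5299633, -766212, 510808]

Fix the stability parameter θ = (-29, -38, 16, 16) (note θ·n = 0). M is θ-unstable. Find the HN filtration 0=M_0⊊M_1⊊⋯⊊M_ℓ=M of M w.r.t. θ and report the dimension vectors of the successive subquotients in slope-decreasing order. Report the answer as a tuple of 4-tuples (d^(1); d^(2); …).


Interval decomposition of M: I[1,1], I[1,3], I[3,3]^2, I[3,4], I[4,4].
HN type (ℓ=3): μ^(1)=16; μ^(2)=-29; μ^(3)=-67/2

((0, 0, 4, 2); (1, 0, 0, 0); (1, 1, 0, 0))


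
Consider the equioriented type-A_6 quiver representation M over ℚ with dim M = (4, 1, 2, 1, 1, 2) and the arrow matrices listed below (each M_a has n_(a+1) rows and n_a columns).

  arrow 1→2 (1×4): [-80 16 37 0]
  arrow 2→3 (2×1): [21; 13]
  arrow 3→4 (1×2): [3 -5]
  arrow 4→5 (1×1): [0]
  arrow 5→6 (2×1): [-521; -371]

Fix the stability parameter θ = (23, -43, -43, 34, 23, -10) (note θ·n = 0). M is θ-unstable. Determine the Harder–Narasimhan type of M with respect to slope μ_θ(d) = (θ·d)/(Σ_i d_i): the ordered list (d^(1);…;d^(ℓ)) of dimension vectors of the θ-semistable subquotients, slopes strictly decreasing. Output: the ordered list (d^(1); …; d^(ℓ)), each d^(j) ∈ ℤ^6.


Barcode: M ≅ I[1,1]^3, I[1,4], I[3,3], I[5,6], I[6,6]. HN layers by μ_θ (6 steps, strictly decreasing):
  μ^(1)=34; μ^(2)=23; μ^(3)=13/2; μ^(4)=-10; μ^(5)=-21; μ^(6)=-43

((0, 0, 0, 1, 0, 0); (3, 0, 0, 0, 0, 0); (0, 0, 0, 0, 1, 1); (0, 0, 0, 0, 0, 1); (1, 1, 1, 0, 0, 0); (0, 0, 1, 0, 0, 0))
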